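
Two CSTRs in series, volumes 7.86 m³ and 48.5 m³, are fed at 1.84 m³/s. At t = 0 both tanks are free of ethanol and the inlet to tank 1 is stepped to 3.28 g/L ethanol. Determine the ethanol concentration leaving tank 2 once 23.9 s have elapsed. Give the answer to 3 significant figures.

Time constants: τᵢ = Vᵢ/Q for each well-mixed tank.
τ₁ = 7.86/1.84 = 4.2717 s; τ₂ = 48.5/1.84 = 26.359 s.
Solving the cascade with C₁(0)=C₂(0)=0 gives C₂(t) = C_in[1 − (τ₁ e^(−t/τ₁) − τ₂ e^(−t/τ₂))/(τ₁ − τ₂)].
At t = 23.9: e^(−t/τ₁) = 0.0037167, e^(−t/τ₂) = 0.40385.
C₂ = 3.28·[1 − (4.2717·0.0037167 − 26.359·0.40385)/(-22.087)] = 3.28·0.51877 = 1.7016 g/L.

1.70 g/L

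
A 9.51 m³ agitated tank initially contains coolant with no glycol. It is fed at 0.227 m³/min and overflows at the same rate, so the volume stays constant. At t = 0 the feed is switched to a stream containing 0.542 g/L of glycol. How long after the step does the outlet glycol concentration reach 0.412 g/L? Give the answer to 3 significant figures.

Species balance on the tank: V dC/dt = Q(C_in − C), so τ = V/Q = 41.894 min.
C(t) = C_in + (C₀ − C_in) e^(−t/τ). Set C = 0.412 and solve for t:
e^(−t/τ) = (C − C_in)/(C₀ − C_in) = (0.412 − 0.542)/(0 − 0.542) = 0.23985
t = −τ ln(…) = 41.894 × 1.4277 = 59.814 min.

59.8 min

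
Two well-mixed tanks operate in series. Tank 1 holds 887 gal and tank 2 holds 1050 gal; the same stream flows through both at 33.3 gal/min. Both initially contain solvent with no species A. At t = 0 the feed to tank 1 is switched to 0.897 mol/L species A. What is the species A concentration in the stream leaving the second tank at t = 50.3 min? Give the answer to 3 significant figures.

0.463 mol/L

Time constants: τᵢ = Vᵢ/Q for each well-mixed tank.
τ₁ = 887/33.3 = 26.637 min; τ₂ = 1050/33.3 = 31.532 min.
Tank 1: C₁ = C_in(1 − e^(−t/τ₁)). Tank 2 (τ₁ ≠ τ₂): C₂ = C_in[1 − (τ₁ e^(−t/τ₁) − τ₂ e^(−t/τ₂))/(τ₁ − τ₂)].
At t = 50.3: e^(−t/τ₁) = 0.15132, e^(−t/τ₂) = 0.20286.
C₂ = 0.897·[1 − (26.637·0.15132 − 31.532·0.20286)/(-4.8949)] = 0.897·0.51665 = 0.46343 mol/L.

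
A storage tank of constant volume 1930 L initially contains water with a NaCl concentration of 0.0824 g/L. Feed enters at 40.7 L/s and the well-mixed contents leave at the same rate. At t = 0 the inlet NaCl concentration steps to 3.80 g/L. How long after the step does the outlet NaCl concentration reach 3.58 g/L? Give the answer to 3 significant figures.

134 s

Mass balance on the solute (V constant): V dC/dt = Q(C_in − C), so τ = V/Q = 47.420 s.
C(t) = C_in + (C₀ − C_in) e^(−t/τ). Set C = 3.58 and solve for t:
e^(−t/τ) = (C − C_in)/(C₀ − C_in) = (3.58 − 3.80)/(0.0824 − 3.80) = 0.059178
t = −τ ln(…) = 47.420 × 2.8272 = 134.07 s.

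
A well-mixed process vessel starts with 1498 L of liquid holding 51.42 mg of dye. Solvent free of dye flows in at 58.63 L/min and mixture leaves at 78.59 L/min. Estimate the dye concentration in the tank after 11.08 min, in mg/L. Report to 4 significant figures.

0.02147 mg/L

Total volume: dV/dt = Q_in − Q_out = -19.9600 L/min, so V(t) = 1498 − 19.9600 t and V(11.08) = 1276.84 L.
Species balance (pure solvent in): dm/dt = −Q_out · m/V(t).
Separate: dm/m = −Q_out dt/V(t) ⇒ ln(m/m₀) = −(Q_out/(Q_in−Q_out)) ln(V/V₀).
m = m₀ (V₀/V)^(Q_out/(Q_in−Q_out)) = 51.42 × (1498/1276.84)^(-3.93737) = 27.4145 mg.
C = m/V = 27.4145/1276.84 = 0.0214705 mg/L.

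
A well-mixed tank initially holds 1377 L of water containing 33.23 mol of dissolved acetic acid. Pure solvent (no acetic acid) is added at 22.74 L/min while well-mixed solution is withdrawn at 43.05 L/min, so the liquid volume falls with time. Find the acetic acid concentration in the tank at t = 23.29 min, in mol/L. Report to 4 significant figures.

0.01506 mol/L

Let m(t) be the amount of acetic acid. Volume: V(t) = V₀ + (Q_in − Q_out) t = 1377 − 20.3100 t; V(23.29) = 903.980 L.
Solute balance: dm/dt = 0 − Q_out C = −Q_out m/V(t).
Separate: dm/m = −Q_out dt/V(t) ⇒ ln(m/m₀) = −(Q_out/(Q_in−Q_out)) ln(V/V₀).
m = m₀ (V₀/V)^(Q_out/(Q_in−Q_out)) = 33.23 × (1377/903.980)^(-2.11965) = 13.6180 mol.
C = m/V = 13.6180/903.980 = 0.0150644 mol/L.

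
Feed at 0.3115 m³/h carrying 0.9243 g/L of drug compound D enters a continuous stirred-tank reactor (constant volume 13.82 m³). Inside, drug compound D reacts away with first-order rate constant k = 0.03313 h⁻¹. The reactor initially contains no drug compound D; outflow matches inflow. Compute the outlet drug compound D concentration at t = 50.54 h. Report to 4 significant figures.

V dC/dt = Q(C_in − C) − k V C.
dC/dt = (Q/V) C_in − (Q/V + k) C; effective rate a = Q/V + k = 0.0225398 + 0.03313 = 0.0556698 h⁻¹.
C_ss = Q C_in/(Q + kV) = 0.374234 g/L; C(t) = C_ss + (C₀ − C_ss) e^(−a t).
C(50.54) = 0.374234 + (-0.374234)·e^(−0.0556698·50.54) = 0.374234 + (-0.374234)·0.0599915 = 0.351783 g/L.

0.3518 g/L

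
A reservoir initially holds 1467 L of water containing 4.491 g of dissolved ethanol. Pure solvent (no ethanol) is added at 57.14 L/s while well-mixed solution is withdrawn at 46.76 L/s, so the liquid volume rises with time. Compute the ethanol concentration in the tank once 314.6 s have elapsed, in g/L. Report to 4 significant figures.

Total volume: dV/dt = Q_in − Q_out = 10.3800 L/s, so V(t) = 1467 + 10.3800 t and V(314.6) = 4732.55 L.
No ethanol enters, so dm/dt = −Q_out · (m/V).
Separate: dm/m = −Q_out dt/V(t) ⇒ ln(m/m₀) = −(Q_out/(Q_in−Q_out)) ln(V/V₀).
m = m₀ (V₀/V)^(Q_out/(Q_in−Q_out)) = 4.491 × (1467/4732.55)^(4.50482) = 0.0229562 g.
C = m/V = 0.0229562/4732.55 = 4.85071e-06 g/L.

4.851e-06 g/L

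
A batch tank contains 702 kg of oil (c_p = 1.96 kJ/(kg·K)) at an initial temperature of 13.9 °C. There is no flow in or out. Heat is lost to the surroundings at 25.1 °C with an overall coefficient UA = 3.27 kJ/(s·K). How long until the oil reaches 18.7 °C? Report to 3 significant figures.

235 s

Heat balance on the well-mixed liquid: M c_p dT/dt = −UA(T − T_amb).
τ = M c_p/UA = 420.77 s; T_ss = T_amb = 25.100 °C.
T(t) = T_ss + (T₀ − T_ss)e^(−t/τ); set T = 18.7:
t = −τ ln[(T − T_ss)/(T₀ − T_ss)] = −420.77 · ln(0.57143) = 235.47 s.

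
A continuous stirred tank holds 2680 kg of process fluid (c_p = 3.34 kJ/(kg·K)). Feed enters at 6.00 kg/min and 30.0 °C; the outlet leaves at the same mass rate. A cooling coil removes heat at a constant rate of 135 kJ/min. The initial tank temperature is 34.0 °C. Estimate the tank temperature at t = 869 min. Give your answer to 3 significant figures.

M c_p dT/dt = ṁ c_p (T_in − T) − Q̇.
Rearrange: dT/dt = (T_ss − T)/τ with τ = M/ṁ = 446.67 min and T_ss = T_in − Q̇/(ṁ c_p) = 23.263 °C.
T approaches T_ss exponentially: T(t) = T_ss + (T₀ − T_ss) e^(−t/τ).
T(869) = 23.263 + (10.737)·e^(−869/446.67) = 23.263 + (10.737)·0.14291 = 24.798 °C.

24.8 °C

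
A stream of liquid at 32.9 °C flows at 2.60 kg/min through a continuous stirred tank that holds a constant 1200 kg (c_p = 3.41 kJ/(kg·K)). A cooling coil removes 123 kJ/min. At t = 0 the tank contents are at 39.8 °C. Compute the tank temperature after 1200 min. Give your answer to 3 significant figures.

20.6 °C

M c_p dT/dt = ṁ c_p (T_in − T) − Q̇.
τ = M/ṁ = 461.54 min; T_ss = T_in − Q̇/(ṁ c_p) = 32.9 − 123/(2.60·3.41) = 19.027 °C.
Solution: T(t) = T_ss + (T₀ − T_ss) e^(−t/τ).
T(1200) = 19.027 + (20.773)·e^(−1200/461.54) = 19.027 + (20.773)·0.074274 = 20.570 °C.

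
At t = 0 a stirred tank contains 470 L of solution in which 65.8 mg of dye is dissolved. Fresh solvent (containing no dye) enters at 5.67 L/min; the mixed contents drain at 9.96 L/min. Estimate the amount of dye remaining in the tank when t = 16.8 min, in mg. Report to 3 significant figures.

Total volume: dV/dt = Q_in − Q_out = -4.2900 L/min, so V(t) = 470 − 4.2900 t and V(16.8) = 397.93 L.
Species balance (pure solvent in): dm/dt = −Q_out · m/V(t).
Separate: dm/m = −Q_out dt/V(t) ⇒ ln(m/m₀) = −(Q_out/(Q_in−Q_out)) ln(V/V₀).
m = m₀ (V₀/V)^(Q_out/(Q_in−Q_out)) = 65.8 × (470/397.93)^(-2.3217) = 44.708 mg.

44.7 mg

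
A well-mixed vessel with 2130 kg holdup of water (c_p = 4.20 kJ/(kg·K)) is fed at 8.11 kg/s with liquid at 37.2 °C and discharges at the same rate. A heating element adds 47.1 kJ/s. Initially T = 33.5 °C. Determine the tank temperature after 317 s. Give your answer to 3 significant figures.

37.1 °C

M c_p dT/dt = ṁ c_p (T_in − T) + Q̇.
τ = M/ṁ = 262.64 s; T_ss = T_in + Q̇/(ṁ c_p) = 37.2 + 47.1/(8.11·4.20) = 38.583 °C.
This is linear first-order; T(t) = T_ss + (T₀ − T_ss) e^(−t/τ).
T(317) = 38.583 + (-5.0828)·e^(−317/262.64) = 38.583 + (-5.0828)·0.29910 = 37.063 °C.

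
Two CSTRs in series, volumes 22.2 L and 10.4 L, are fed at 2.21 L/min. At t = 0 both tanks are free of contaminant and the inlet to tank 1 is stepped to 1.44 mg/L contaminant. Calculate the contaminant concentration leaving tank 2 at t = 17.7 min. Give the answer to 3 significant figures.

Each tank obeys Vᵢ dCᵢ/dt = Q(Cᵢ₋₁ − Cᵢ), so τᵢ = Vᵢ/Q.
τ₁ = 22.2/2.21 = 10.045 min; τ₂ = 10.4/2.21 = 4.7059 min.
Tank 1: C₁ = C_in(1 − e^(−t/τ₁)). Tank 2 (τ₁ ≠ τ₂): C₂ = C_in[1 − (τ₁ e^(−t/τ₁) − τ₂ e^(−t/τ₂))/(τ₁ − τ₂)].
At t = 17.7: e^(−t/τ₁) = 0.17170, e^(−t/τ₂) = 0.023255.
C₂ = 1.44·[1 − (10.045·0.17170 − 4.7059·0.023255)/(5.3394)] = 1.44·0.69747 = 1.0044 mg/L.

1.00 mg/L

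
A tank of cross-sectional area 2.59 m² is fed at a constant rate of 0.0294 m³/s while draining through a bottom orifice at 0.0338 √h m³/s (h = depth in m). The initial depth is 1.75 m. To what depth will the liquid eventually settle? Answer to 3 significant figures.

A dh/dt = Q_in − 0.0338 √h. Steady state requires inflow = outflow:
Q_in = 0.0338 √h_ss ⇒ √h_ss = 0.0294/0.0338 = 0.86982.
h_ss = 0.86982² = 0.75659 m. (Since h₀ = 1.75 m > h_ss, the level will fall toward this value.)

0.757 m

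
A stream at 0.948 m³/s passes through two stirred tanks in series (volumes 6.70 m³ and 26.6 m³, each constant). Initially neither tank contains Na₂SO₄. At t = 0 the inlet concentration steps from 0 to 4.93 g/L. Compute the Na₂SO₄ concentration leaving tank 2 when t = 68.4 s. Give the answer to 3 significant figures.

4.35 g/L

Time constants: τᵢ = Vᵢ/Q for each well-mixed tank.
τ₁ = 6.70/0.948 = 7.0675 s; τ₂ = 26.6/0.948 = 28.059 s.
Tank 1: C₁ = C_in(1 − e^(−t/τ₁)). Tank 2 (τ₁ ≠ τ₂): C₂ = C_in[1 − (τ₁ e^(−t/τ₁) − τ₂ e^(−t/τ₂))/(τ₁ − τ₂)].
At t = 68.4: e^(−t/τ₁) = 6.2641e-05, e^(−t/τ₂) = 0.087360.
C₂ = 4.93·[1 − (7.0675·6.2641e-05 − 28.059·0.087360)/(-20.992)] = 4.93·0.88325 = 4.3544 g/L.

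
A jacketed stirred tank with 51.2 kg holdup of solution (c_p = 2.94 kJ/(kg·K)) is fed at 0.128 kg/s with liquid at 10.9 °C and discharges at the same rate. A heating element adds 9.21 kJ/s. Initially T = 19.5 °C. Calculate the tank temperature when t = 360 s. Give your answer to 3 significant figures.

M c_p dT/dt = ṁ c_p (T_in − T) + Q̇.
τ = M/ṁ = 400.00 s; T_ss = T_in + Q̇/(ṁ c_p) = 10.9 + 9.21/(0.128·2.94) = 35.374 °C.
This is linear first-order; T(t) = T_ss + (T₀ − T_ss) e^(−t/τ).
T(360) = 35.374 + (-15.874)·e^(−360/400.00) = 35.374 + (-15.874)·0.40657 = 28.920 °C.

28.9 °C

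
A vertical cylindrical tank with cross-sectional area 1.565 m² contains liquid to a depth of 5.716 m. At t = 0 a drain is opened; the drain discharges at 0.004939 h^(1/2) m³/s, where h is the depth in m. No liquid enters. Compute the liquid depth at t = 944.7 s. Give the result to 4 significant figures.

0.8102 m

Volume balance on the tank: A dh/dt = −0.004939 √h.
Separate and integrate: 2(√h − √h₀) = −(0.004939/A) t.
√h = √5.716 − 0.004939·944.7/(2·1.565) = 2.39082 − 1.49069 = 0.900121.
h = 0.900121² = 0.810219 m.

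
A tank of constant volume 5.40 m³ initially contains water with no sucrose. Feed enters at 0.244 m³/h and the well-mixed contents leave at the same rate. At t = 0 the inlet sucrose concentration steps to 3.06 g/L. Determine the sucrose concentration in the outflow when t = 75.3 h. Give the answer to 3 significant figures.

2.96 g/L

Species balance on the tank: V dC/dt = Q(C_in − C).
Time constant τ = V/Q = 5.40/0.244 = 22.131 h.
Integrating: C(t) = C_in + (C₀ − C_in) e^(−t/τ).
C(75.3) = 3.06 + (0 − 3.06)·e^(−75.3/22.131) = 3.06 + (-3.0600)·0.033292 = 2.9581 g/L.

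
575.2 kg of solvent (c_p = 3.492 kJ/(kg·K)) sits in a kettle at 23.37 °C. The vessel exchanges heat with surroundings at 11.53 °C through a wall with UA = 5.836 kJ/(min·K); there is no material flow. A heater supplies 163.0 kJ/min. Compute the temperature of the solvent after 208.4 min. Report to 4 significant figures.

First-law balance (no shaft work): M c_p dT/dt = −UA(T − T_amb) + Q̇.
dT/dt = (T_ss − T)/τ with T_ss = T_amb + Q̇/UA = 11.53 + 163.0/5.836 = 39.4601 °C, τ = M c_p/UA = 575.2·3.492/5.836 = 344.174 min.
Integrating: T(t) = T_ss + (T₀ − T_ss) e^(−t/τ).
T(208.4) = 39.4601 + (-16.0901)·0.545797 = 30.6782 °C.

30.68 °C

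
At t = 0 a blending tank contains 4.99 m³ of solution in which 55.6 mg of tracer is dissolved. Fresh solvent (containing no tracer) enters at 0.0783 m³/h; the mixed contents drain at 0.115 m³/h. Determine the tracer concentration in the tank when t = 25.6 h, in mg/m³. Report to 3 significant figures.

7.14 mg/m³

Let m(t) be the amount of tracer. Volume: V(t) = V₀ + (Q_in − Q_out) t = 4.99 − 0.036700 t; V(25.6) = 4.0505 m³.
Species balance (pure solvent in): dm/dt = −Q_out · m/V(t).
dm/m = −Q_out dt/(V₀ − 0.036700 t); integrating gives ln(m/m₀) = −(Q_out/(Q_in−Q_out)) ln(V/V₀).
m = m₀ (V₀/V)^(Q_out/(Q_in−Q_out)) = 55.6 × (4.99/4.0505)^(-3.1335) = 28.920 mg.
C = m/V = 28.920/4.0505 = 7.1399 mg/m³.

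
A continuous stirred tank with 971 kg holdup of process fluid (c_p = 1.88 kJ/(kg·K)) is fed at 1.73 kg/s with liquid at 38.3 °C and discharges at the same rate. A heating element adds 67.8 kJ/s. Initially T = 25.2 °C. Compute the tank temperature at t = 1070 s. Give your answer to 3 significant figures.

54.1 °C

Energy balance: M c_p dT/dt = ṁ c_p (T_in − T) + 67.8.
τ = M/ṁ = 561.27 s; T_ss = T_in + Q̇/(ṁ c_p) = 38.3 + 67.8/(1.73·1.88) = 59.146 °C.
T approaches T_ss exponentially: T(t) = T_ss + (T₀ − T_ss) e^(−t/τ).
T(1070) = 59.146 + (-33.946)·e^(−1070/561.27) = 59.146 + (-33.946)·0.14862 = 54.101 °C.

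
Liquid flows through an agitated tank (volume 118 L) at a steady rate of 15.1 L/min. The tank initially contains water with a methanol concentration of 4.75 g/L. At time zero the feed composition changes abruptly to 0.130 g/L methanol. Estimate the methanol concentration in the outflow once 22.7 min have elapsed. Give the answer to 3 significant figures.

0.383 g/L

Accumulation = in − out for the solute gives V dC/dt = Q(C_in − C).
So dC/dt = (C_in − C)/τ with τ = V/Q = 118/15.1 = 7.8146 min.
Integrating: C(t) = C_in + (C₀ − C_in) e^(−t/τ).
C(22.7) = 0.130 + (4.75 − 0.130)·e^(−22.7/7.8146) = 0.130 + (4.6200)·0.054758 = 0.38298 g/L.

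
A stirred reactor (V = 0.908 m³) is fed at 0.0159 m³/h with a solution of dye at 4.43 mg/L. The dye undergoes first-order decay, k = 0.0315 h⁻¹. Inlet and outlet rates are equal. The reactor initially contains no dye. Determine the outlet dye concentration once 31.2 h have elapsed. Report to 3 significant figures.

1.24 mg/L

V dC/dt = Q(C_in − C) − k V C.
dC/dt = (Q/V) C_in − (Q/V + k) C; effective rate a = Q/V + k = 0.017511 + 0.0315 = 0.049011 h⁻¹.
C_ss = Q C_in/(Q + kV) = 1.5828 mg/L; C(t) = C_ss + (C₀ − C_ss) e^(−a t).
C(31.2) = 1.5828 + (-1.5828)·e^(−0.049011·31.2) = 1.5828 + (-1.5828)·0.21672 = 1.2398 mg/L.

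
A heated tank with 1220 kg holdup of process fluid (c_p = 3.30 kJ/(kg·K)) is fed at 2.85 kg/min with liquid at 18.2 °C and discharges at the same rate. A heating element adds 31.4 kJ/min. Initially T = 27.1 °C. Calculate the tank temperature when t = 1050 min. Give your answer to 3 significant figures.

22.0 °C

M c_p dT/dt = ṁ c_p (T_in − T) + Q̇.
τ = M/ṁ = 428.07 min; T_ss = T_in + Q̇/(ṁ c_p) = 18.2 + 31.4/(2.85·3.30) = 21.539 °C.
This is linear first-order; T(t) = T_ss + (T₀ − T_ss) e^(−t/τ).
T(1050) = 21.539 + (5.5614)·e^(−1050/428.07) = 21.539 + (5.5614)·0.086046 = 22.017 °C.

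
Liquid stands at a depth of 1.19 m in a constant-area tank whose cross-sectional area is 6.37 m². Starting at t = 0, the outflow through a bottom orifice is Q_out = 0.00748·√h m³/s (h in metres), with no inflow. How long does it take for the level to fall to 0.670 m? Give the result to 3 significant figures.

464 s

Volume balance on the tank: A dh/dt = −0.00748 √h.
This is separable: 2 d(√h)/dt = −0.00748/A, so √h = √h₀ − (0.00748/(2A)) t.
t = 2A(√h₀ − √h)/0.00748 = 2·6.37·(√1.19 − √0.670)/0.00748
  = 12.740 × (1.0909 − 0.81854) / 0.00748 = 463.84 s.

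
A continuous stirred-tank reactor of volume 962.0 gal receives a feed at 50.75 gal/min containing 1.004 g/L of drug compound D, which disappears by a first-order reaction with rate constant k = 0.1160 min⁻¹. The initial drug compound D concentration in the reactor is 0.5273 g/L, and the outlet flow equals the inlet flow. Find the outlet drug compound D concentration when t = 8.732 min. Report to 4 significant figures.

0.3628 g/L

Species balance: V dC/dt = Q C_in − Q C − k V C.
This is linear with rate a = Q/V + k = 0.168755 min⁻¹.
C_ss = Q C_in/(Q + kV) = 0.313862 g/L; C(t) = C_ss + (C₀ − C_ss) e^(−a t).
C(8.732) = 0.313862 + (0.213438)·e^(−0.168755·8.732) = 0.313862 + (0.213438)·0.229107 = 0.362762 g/L.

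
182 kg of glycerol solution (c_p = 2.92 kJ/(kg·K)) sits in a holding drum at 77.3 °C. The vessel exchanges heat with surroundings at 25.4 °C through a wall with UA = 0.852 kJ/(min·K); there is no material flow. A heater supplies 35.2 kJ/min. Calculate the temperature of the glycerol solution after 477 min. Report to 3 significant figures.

71.6 °C

Lumped-capacitance energy balance: M c_p dT/dt = UA(T_amb − T) + Q̇.
dT/dt = (T_ss − T)/τ with T_ss = T_amb + Q̇/UA = 25.4 + 35.2/0.852 = 66.715 °C, τ = M c_p/UA = 182·2.92/0.852 = 623.76 min.
Integrating: T(t) = T_ss + (T₀ − T_ss) e^(−t/τ).
T(477) = 66.715 + (10.585)·0.46546 = 71.642 °C.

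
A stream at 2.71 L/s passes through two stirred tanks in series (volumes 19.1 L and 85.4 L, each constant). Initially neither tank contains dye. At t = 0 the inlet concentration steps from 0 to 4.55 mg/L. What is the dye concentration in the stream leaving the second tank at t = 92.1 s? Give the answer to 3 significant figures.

Time constants: τᵢ = Vᵢ/Q for each well-mixed tank.
τ₁ = 19.1/2.71 = 7.0480 s; τ₂ = 85.4/2.71 = 31.513 s.
Tank 1: C₁ = C_in(1 − e^(−t/τ₁)). Tank 2 (τ₁ ≠ τ₂): C₂ = C_in[1 − (τ₁ e^(−t/τ₁) − τ₂ e^(−t/τ₂))/(τ₁ − τ₂)].
At t = 92.1: e^(−t/τ₁) = 2.1126e-06, e^(−t/τ₂) = 0.053793.
C₂ = 4.55·[1 − (7.0480·2.1126e-06 − 31.513·0.053793)/(-24.465)] = 4.55·0.93071 = 4.2347 mg/L.

4.23 mg/L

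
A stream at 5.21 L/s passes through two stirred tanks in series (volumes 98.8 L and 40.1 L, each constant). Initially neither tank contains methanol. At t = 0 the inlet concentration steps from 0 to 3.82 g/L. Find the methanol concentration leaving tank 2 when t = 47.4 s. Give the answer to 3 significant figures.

Time constants: τᵢ = Vᵢ/Q for each well-mixed tank.
τ₁ = 98.8/5.21 = 18.964 s; τ₂ = 40.1/5.21 = 7.6967 s.
Tank 1: C₁ = C_in(1 − e^(−t/τ₁)). Tank 2 (τ₁ ≠ τ₂): C₂ = C_in[1 − (τ₁ e^(−t/τ₁) − τ₂ e^(−t/τ₂))/(τ₁ − τ₂)].
At t = 47.4: e^(−t/τ₁) = 0.082123, e^(−t/τ₂) = 0.0021155.
C₂ = 3.82·[1 − (18.964·0.082123 − 7.6967·0.0021155)/(11.267)] = 3.82·0.86322 = 3.2975 g/L.

3.30 g/L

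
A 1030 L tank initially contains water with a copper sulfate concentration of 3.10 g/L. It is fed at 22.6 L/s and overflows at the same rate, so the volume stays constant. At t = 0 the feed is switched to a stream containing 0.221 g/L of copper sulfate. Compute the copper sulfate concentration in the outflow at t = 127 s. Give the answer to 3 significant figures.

0.398 g/L

Unsteady species balance (constant V, well mixed): V dC/dt = Q(C_in − C).
Time constant τ = V/Q = 1030/22.6 = 45.575 s.
Integrating: C(t) = C_in + (C₀ − C_in) e^(−t/τ).
C(127) = 0.221 + (3.10 − 0.221)·e^(−127/45.575) = 0.221 + (2.8790)·0.061630 = 0.39843 g/L.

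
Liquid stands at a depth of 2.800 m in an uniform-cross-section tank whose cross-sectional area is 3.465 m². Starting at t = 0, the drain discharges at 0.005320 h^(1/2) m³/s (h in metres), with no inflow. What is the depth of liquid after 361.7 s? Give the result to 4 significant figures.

1.948 m

With no inflow, A dh/dt = −0.005320 √h.
This is separable: 2 d(√h)/dt = −0.005320/A, so √h = √h₀ − (0.005320/(2A)) t.
√h = √2.800 − 0.005320·361.7/(2·3.465) = 1.67332 − 0.277669 = 1.39565.
h = 1.39565² = 1.94784 m.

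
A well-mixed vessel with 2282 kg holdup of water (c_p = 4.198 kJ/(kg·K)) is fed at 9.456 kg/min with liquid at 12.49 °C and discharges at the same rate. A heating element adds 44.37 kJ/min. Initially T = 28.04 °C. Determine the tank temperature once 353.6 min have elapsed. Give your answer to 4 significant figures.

16.94 °C

M c_p dT/dt = ṁ c_p (T_in − T) + Q̇.
Rearrange: dT/dt = (T_ss − T)/τ with τ = M/ṁ = 241.328 min and T_ss = T_in + Q̇/(ṁ c_p) = 13.6077 °C.
T approaches T_ss exponentially: T(t) = T_ss + (T₀ − T_ss) e^(−t/τ).
T(353.6) = 13.6077 + (14.4323)·e^(−353.6/241.328) = 13.6077 + (14.4323)·0.231026 = 16.9420 °C.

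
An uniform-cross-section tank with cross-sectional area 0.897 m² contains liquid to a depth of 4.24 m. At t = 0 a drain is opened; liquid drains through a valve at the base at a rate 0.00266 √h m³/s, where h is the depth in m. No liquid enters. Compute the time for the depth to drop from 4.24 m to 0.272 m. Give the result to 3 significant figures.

With no inflow, A dh/dt = −0.00266 √h.
∫ h^(−1/2) dh = −(0.00266/A) ∫ dt, giving 2√h = 2√h₀ − (0.00266/A) t.
t = 2A(√h₀ − √h)/0.00266 = 2·0.897·(√4.24 − √0.272)/0.00266
  = 1.7940 × (2.0591 − 0.52154) / 0.00266 = 1037.0 s.

1040 s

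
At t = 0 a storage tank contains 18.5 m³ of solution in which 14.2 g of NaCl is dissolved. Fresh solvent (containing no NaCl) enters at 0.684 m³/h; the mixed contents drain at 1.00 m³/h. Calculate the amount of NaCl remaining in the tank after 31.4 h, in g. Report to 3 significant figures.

Total volume: dV/dt = Q_in − Q_out = -0.31600 m³/h, so V(t) = 18.5 − 0.31600 t and V(31.4) = 8.5776 m³.
Solute balance: dm/dt = 0 − Q_out C = −Q_out m/V(t).
Separate: dm/m = −Q_out dt/V(t) ⇒ ln(m/m₀) = −(Q_out/(Q_in−Q_out)) ln(V/V₀).
m = m₀ (V₀/V)^(Q_out/(Q_in−Q_out)) = 14.2 × (18.5/8.5776)^(-3.1646) = 1.2472 g.

1.25 g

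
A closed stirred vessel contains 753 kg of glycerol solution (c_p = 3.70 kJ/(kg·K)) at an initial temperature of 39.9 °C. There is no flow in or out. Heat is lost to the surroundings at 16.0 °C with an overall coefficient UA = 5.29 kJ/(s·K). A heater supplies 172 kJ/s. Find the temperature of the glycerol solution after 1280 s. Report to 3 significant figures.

47.8 °C

M c_p dT/dt = −UA(T − T_amb) + Q̇.
dT/dt = (T_ss − T)/τ with T_ss = T_amb + Q̇/UA = 16.0 + 172/5.29 = 48.514 °C, τ = M c_p/UA = 753·3.70/5.29 = 526.67 s.
T approaches T_ss exponentially: T(t) = T_ss + (T₀ − T_ss) e^(−t/τ).
T(1280) = 48.514 + (-8.6142)·0.088006 = 47.756 °C.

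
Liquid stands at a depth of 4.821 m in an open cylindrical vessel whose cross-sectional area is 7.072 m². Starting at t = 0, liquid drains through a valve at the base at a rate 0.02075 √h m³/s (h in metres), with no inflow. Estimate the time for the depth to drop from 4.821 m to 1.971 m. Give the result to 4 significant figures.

A dh/dt = −Q_out = −0.02075 √h.
Separate and integrate: 2(√h − √h₀) = −(0.02075/A) t.
t = 2A(√h₀ − √h)/0.02075 = 2·7.072·(√4.821 − √1.971)/0.02075
  = 14.1440 × (2.19568 − 1.40392) / 0.02075 = 539.690 s.

539.7 s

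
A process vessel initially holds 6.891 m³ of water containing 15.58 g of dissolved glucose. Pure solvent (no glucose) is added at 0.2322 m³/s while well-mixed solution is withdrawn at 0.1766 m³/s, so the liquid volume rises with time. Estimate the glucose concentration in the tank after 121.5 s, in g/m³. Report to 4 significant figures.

Total volume: dV/dt = Q_in − Q_out = 0.0556000 m³/s, so V(t) = 6.891 + 0.0556000 t and V(121.5) = 13.6464 m³.
No glucose enters, so dm/dt = −Q_out · (m/V).
dm/m = −Q_out dt/(V₀ + 0.0556000 t); integrating gives ln(m/m₀) = −(Q_out/(Q_in−Q_out)) ln(V/V₀).
m = m₀ (V₀/V)^(Q_out/(Q_in−Q_out)) = 15.58 × (6.891/13.6464)^(3.17626) = 1.77852 g.
C = m/V = 1.77852/13.6464 = 0.130329 g/m³.

0.1303 g/m³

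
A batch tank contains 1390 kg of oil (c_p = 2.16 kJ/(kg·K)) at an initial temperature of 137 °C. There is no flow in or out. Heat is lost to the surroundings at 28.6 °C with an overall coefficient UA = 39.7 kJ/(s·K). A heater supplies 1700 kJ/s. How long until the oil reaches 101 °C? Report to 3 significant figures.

60.2 s

Lumped-capacitance energy balance: M c_p dT/dt = UA(T_amb − T) + Q̇.
τ = M c_p/UA = 75.627 s; T_ss = T_amb + Q̇/UA = 28.6 + 1700/39.7 = 71.421 °C.
T(t) = T_ss + (T₀ − T_ss)e^(−t/τ); set T = 101:
t = −τ ln[(T − T_ss)/(T₀ − T_ss)] = −75.627 · ln(0.45104) = 60.214 s.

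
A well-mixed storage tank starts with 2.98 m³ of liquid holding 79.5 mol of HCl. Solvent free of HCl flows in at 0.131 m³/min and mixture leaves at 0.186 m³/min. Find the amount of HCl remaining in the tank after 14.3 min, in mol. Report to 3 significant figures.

28.2 mol

Let m(t) be the amount of HCl. Volume: V(t) = V₀ + (Q_in − Q_out) t = 2.98 − 0.055000 t; V(14.3) = 2.1935 m³.
Solute balance: dm/dt = 0 − Q_out C = −Q_out m/V(t).
dm/m = −Q_out dt/(V₀ − 0.055000 t); integrating gives ln(m/m₀) = −(Q_out/(Q_in−Q_out)) ln(V/V₀).
m = m₀ (V₀/V)^(Q_out/(Q_in−Q_out)) = 79.5 × (2.98/2.1935)^(-3.3818) = 28.205 mol.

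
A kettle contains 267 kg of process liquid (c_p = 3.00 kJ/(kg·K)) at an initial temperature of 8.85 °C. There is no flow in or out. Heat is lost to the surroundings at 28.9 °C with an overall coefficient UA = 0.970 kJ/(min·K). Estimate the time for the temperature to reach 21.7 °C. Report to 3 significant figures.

First-law balance (no shaft work): M c_p dT/dt = −UA(T − T_amb).
τ = M c_p/UA = 825.77 min; T_ss = T_amb = 28.900 °C.
T(t) = T_ss + (T₀ − T_ss)e^(−t/τ); set T = 21.7:
t = −τ ln[(T − T_ss)/(T₀ − T_ss)] = −825.77 · ln(0.35910) = 845.71 min.

846 min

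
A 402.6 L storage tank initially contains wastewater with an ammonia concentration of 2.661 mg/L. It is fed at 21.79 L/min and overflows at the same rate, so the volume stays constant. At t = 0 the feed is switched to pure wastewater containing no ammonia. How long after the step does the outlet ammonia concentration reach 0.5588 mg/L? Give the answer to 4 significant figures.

28.84 min

Species balance: V dC/dt = Q(C_in − C) ⇒ τ = V/Q = 18.4764 min.
C(t) = C_in + (C₀ − C_in) e^(−t/τ). Set C = 0.5588 and solve for t:
e^(−t/τ) = (C − C_in)/(C₀ − C_in) = (0.5588 − 0)/(2.661 − 0) = 0.209996
t = −τ ln(…) = 18.4764 × 1.56067 = 28.8354 min.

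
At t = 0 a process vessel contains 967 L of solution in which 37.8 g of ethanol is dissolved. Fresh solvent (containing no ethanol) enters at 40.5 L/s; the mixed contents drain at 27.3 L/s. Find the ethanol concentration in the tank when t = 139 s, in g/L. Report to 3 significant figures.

Let m(t) be the amount of ethanol. Volume: V(t) = V₀ + (Q_in − Q_out) t = 967 + 13.200 t; V(139) = 2801.8 L.
No ethanol enters, so dm/dt = −Q_out · (m/V).
Separate: dm/m = −Q_out dt/V(t) ⇒ ln(m/m₀) = −(Q_out/(Q_in−Q_out)) ln(V/V₀).
m = m₀ (V₀/V)^(Q_out/(Q_in−Q_out)) = 37.8 × (967/2801.8)^(2.0682) = 4.1876 g.
C = m/V = 4.1876/2801.8 = 0.0014946 g/L.

0.00149 g/L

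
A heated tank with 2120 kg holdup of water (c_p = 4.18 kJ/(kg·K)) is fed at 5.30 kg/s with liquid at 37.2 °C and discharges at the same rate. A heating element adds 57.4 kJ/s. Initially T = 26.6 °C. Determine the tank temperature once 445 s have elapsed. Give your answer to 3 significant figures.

First-law balance (no shaft work): M c_p dT/dt = ṁ c_p (T_in − T) + 57.4.
Rearrange: dT/dt = (T_ss − T)/τ with τ = M/ṁ = 400.00 s and T_ss = T_in + Q̇/(ṁ c_p) = 39.791 °C.
Solution: T(t) = T_ss + (T₀ − T_ss) e^(−t/τ).
T(445) = 39.791 + (-13.191)·e^(−445/400.00) = 39.791 + (-13.191)·0.32874 = 35.455 °C.

35.5 °C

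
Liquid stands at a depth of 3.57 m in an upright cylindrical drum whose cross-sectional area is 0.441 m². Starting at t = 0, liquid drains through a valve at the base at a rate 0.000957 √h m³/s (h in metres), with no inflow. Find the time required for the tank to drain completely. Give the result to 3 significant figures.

1740 s

A dh/dt = −Q_out = −0.000957 √h.
Separate and integrate: 2(√h − √h₀) = −(0.000957/A) t.
Tank is empty when √h = 0: t_empty = 2A√h₀/0.000957.
t_empty = 2·0.441·√3.57/0.000957 = 0.88200·1.8894/0.000957 = 1741.4 s.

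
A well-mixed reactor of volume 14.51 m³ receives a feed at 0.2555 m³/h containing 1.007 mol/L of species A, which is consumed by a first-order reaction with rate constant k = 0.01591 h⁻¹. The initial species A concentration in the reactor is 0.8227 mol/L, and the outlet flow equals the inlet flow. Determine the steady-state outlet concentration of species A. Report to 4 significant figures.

V dC/dt = Q(C_in − C) − k V C.
Steady state (dC/dt = 0): C_ss = Q C_in/(Q + kV) = C_in/(1 + kV/Q).
C_ss = 0.2555·1.007/(0.2555 + 0.01591·14.51) = 0.257288/0.486354 = 0.529015 mol/L.

0.5290 mol/L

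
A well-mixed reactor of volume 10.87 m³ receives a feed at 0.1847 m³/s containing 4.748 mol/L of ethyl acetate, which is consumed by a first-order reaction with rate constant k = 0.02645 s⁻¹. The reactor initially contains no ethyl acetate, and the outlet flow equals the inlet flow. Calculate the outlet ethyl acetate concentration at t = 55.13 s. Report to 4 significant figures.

1.688 mol/L

Species balance: V dC/dt = Q C_in − Q C − k V C.
dC/dt = (Q/V) C_in − (Q/V + k) C; effective rate a = Q/V + k = 0.0169917 + 0.02645 = 0.0434417 s⁻¹.
C_ss = Q C_in/(Q + kV) = 1.85712 mol/L; C(t) = C_ss + (C₀ − C_ss) e^(−a t).
C(55.13) = 1.85712 + (-1.85712)·e^(−0.0434417·55.13) = 1.85712 + (-1.85712)·0.0911780 = 1.68780 mol/L.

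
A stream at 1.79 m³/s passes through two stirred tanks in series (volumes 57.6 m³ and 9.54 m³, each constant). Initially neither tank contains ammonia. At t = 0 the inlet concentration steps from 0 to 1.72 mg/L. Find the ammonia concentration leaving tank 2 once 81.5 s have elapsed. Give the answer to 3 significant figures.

1.56 mg/L

Time constants: τᵢ = Vᵢ/Q for each well-mixed tank.
τ₁ = 57.6/1.79 = 32.179 s; τ₂ = 9.54/1.79 = 5.3296 s.
Solving the cascade with C₁(0)=C₂(0)=0 gives C₂(t) = C_in[1 − (τ₁ e^(−t/τ₁) − τ₂ e^(−t/τ₂))/(τ₁ − τ₂)].
At t = 81.5: e^(−t/τ₁) = 0.079442, e^(−t/τ₂) = 2.2845e-07.
C₂ = 1.72·[1 − (32.179·0.079442 − 5.3296·2.2845e-07)/(26.849)] = 1.72·0.90479 = 1.5562 mg/L.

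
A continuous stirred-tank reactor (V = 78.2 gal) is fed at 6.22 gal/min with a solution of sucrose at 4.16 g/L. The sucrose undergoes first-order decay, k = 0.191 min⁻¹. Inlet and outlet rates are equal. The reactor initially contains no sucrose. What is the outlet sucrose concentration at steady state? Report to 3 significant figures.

1.22 g/L

V dC/dt = Q(C_in − C) − k V C.
At steady state: 0 = Q C_in − (Q + kV) C_ss, so C_ss = Q C_in/(Q + kV).
C_ss = 6.22·4.16/(6.22 + 0.191·78.2) = 25.875/21.156 = 1.2231 g/L.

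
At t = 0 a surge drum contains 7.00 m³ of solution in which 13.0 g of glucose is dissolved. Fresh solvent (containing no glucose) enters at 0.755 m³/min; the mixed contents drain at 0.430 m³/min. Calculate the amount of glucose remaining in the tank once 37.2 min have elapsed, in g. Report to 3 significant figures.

3.45 g

Total volume: dV/dt = Q_in − Q_out = 0.32500 m³/min, so V(t) = 7.00 + 0.32500 t and V(37.2) = 19.090 m³.
Species balance (pure solvent in): dm/dt = −Q_out · m/V(t).
dm/m = −Q_out dt/(V₀ + 0.32500 t); integrating gives ln(m/m₀) = −(Q_out/(Q_in−Q_out)) ln(V/V₀).
m = m₀ (V₀/V)^(Q_out/(Q_in−Q_out)) = 13.0 × (7.00/19.090)^(1.3231) = 3.4472 g.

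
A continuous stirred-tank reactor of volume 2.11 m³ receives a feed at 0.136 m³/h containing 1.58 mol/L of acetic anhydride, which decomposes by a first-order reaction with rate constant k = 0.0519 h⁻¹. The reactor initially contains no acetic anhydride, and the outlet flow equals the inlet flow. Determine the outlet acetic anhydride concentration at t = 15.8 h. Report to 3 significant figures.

0.736 mol/L

V dC/dt = Q(C_in − C) − k V C.
This is linear with rate a = Q/V + k = 0.11635 h⁻¹.
C_ss = Q C_in/(Q + kV) = 0.87524 mol/L; C(t) = C_ss + (C₀ − C_ss) e^(−a t).
C(15.8) = 0.87524 + (-0.87524)·e^(−0.11635·15.8) = 0.87524 + (-0.87524)·0.15907 = 0.73602 mol/L.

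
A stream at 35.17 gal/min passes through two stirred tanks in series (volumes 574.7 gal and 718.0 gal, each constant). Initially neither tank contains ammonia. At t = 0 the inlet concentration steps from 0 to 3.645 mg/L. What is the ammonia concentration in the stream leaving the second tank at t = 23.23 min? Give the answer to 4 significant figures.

1.319 mg/L

Each tank obeys Vᵢ dCᵢ/dt = Q(Cᵢ₋₁ − Cᵢ), so τᵢ = Vᵢ/Q.
τ₁ = 574.7/35.17 = 16.3406 min; τ₂ = 718.0/35.17 = 20.4151 min.
Solving the cascade with C₁(0)=C₂(0)=0 gives C₂(t) = C_in[1 − (τ₁ e^(−t/τ₁) − τ₂ e^(−t/τ₂))/(τ₁ − τ₂)].
At t = 23.23: e^(−t/τ₁) = 0.241325, e^(−t/τ₂) = 0.320497.
C₂ = 3.645·[1 − (16.3406·0.241325 − 20.4151·0.320497)/(-4.07450)] = 3.645·0.361986 = 1.31944 mg/L.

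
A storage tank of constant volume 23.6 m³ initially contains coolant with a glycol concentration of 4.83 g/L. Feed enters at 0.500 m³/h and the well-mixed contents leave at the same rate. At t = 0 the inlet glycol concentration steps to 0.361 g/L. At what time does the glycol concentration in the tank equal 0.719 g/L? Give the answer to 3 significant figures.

119 h

Species balance: V dC/dt = Q(C_in − C) ⇒ τ = V/Q = 47.200 h.
C(t) = C_in + (C₀ − C_in) e^(−t/τ). Set C = 0.719 and solve for t:
e^(−t/τ) = (C − C_in)/(C₀ − C_in) = (0.719 − 0.361)/(4.83 − 0.361) = 0.080107
t = −τ ln(…) = 47.200 × 2.5244 = 119.15 h.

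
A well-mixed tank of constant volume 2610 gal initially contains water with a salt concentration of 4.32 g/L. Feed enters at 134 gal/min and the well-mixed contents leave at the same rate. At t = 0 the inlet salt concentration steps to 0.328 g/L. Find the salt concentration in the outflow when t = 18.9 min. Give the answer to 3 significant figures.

1.84 g/L

Unsteady species balance (constant V, well mixed): V dC/dt = Q(C_in − C).
Rewrite as dC/dt + C/τ = C_in/τ, τ = V/Q = 19.478 min.
C approaches C_in exponentially: C(t) = C_in + (C₀ − C_in) e^(−t/τ).
C(18.9) = 0.328 + (4.32 − 0.328)·e^(−18.9/19.478) = 0.328 + (3.9920)·0.37895 = 1.8408 g/L.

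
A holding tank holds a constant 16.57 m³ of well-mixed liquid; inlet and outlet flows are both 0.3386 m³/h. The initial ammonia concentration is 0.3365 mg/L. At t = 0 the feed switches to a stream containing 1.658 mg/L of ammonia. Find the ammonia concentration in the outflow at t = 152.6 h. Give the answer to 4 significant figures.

Transient balance on the dissolved component: V dC/dt = Q(C_in − C).
Rewrite as dC/dt + C/τ = C_in/τ, τ = V/Q = 48.9368 h.
C approaches C_in exponentially: C(t) = C_in + (C₀ − C_in) e^(−t/τ).
C(152.6) = 1.658 + (0.3365 − 1.658)·e^(−152.6/48.9368) = 1.658 + (-1.32150)·0.0442320 = 1.59955 mg/L.

1.600 mg/L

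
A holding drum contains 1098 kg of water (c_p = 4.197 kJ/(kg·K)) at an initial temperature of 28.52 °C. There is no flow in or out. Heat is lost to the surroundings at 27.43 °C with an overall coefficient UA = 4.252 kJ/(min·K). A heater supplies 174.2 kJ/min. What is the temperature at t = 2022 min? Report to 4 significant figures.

62.23 °C

Lumped-capacitance energy balance: M c_p dT/dt = UA(T_amb − T) + Q̇.
dT/dt = (T_ss − T)/τ with T_ss = T_amb + Q̇/UA = 27.43 + 174.2/4.252 = 68.3990 °C, τ = M c_p/UA = 1098·4.197/4.252 = 1083.80 min.
Solution: T(t) = T_ss + (T₀ − T_ss) e^(−t/τ).
T(2022) = 68.3990 + (-39.8790)·0.154794 = 62.2259 °C.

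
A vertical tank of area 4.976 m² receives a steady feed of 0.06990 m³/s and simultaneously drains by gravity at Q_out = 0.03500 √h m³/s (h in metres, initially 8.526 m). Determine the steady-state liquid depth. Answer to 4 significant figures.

Mass balance (ρ constant): A dh/dt = Q_in − 0.03500 √h. At steady state dh/dt = 0:
Q_in = 0.03500 √h_ss ⇒ √h_ss = 0.06990/0.03500 = 1.99714.
h_ss = 1.99714² = 3.98858 m. (Since h₀ = 8.526 m > h_ss, the level will fall toward this value.)

3.989 m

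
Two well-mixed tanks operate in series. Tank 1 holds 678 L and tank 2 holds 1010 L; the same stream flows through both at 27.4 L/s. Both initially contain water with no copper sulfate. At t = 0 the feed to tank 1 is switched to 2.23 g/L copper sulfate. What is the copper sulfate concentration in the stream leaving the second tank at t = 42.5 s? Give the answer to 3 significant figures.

0.906 g/L

Each tank obeys Vᵢ dCᵢ/dt = Q(Cᵢ₋₁ − Cᵢ), so τᵢ = Vᵢ/Q.
τ₁ = 678/27.4 = 24.745 s; τ₂ = 1010/27.4 = 36.861 s.
Solving the cascade with C₁(0)=C₂(0)=0 gives C₂(t) = C_in[1 − (τ₁ e^(−t/τ₁) − τ₂ e^(−t/τ₂))/(τ₁ − τ₂)].
At t = 42.5: e^(−t/τ₁) = 0.17951, e^(−t/τ₂) = 0.31570.
C₂ = 2.23·[1 − (24.745·0.17951 − 36.861·0.31570)/(-12.117)] = 2.23·0.40617 = 0.90577 g/L.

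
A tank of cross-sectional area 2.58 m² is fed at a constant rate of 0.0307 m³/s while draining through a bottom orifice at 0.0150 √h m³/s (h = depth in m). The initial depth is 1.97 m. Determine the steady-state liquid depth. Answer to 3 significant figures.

4.19 m

Unsteady balance on liquid volume: A dh/dt = Q_in − 0.0150 √h. At steady state dh/dt = 0:
Q_in = 0.0150 √h_ss ⇒ √h_ss = 0.0307/0.0150 = 2.0467.
h_ss = 2.0467² = 4.1888 m. (Since h₀ = 1.97 m < h_ss, the level will rise toward this value.)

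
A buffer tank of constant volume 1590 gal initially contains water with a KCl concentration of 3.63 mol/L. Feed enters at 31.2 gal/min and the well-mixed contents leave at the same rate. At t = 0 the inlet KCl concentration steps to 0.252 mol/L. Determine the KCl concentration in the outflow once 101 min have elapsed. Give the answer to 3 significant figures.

Unsteady species balance (constant V, well mixed): V dC/dt = Q(C_in − C).
Rewrite as dC/dt + C/τ = C_in/τ, τ = V/Q = 50.962 min.
This is linear first-order; C(t) = C_in + (C₀ − C_in) e^(−t/τ).
C(101) = 0.252 + (3.63 − 0.252)·e^(−101/50.962) = 0.252 + (3.3780)·0.13781 = 0.71752 mol/L.

0.718 mol/L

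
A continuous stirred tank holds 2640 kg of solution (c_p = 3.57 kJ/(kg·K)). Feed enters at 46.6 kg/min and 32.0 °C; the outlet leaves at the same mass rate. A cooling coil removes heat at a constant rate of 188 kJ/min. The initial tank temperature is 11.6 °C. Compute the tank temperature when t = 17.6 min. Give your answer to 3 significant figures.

16.7 °C

M c_p dT/dt = ṁ c_p (T_in − T) − Q̇.
Rearrange: dT/dt = (T_ss − T)/τ with τ = M/ṁ = 56.652 min and T_ss = T_in − Q̇/(ṁ c_p) = 30.870 °C.
Solution: T(t) = T_ss + (T₀ − T_ss) e^(−t/τ).
T(17.6) = 30.870 + (-19.270)·e^(−17.6/56.652) = 30.870 + (-19.270)·0.73296 = 16.746 °C.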